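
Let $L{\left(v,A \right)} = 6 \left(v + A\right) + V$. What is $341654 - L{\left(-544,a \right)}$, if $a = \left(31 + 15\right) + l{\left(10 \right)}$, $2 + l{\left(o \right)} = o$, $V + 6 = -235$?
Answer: $344835$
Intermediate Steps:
$V = -241$ ($V = -6 - 235 = -241$)
$l{\left(o \right)} = -2 + o$
$a = 54$ ($a = \left(31 + 15\right) + \left(-2 + 10\right) = 46 + 8 = 54$)
$L{\left(v,A \right)} = -241 + 6 A + 6 v$ ($L{\left(v,A \right)} = 6 \left(v + A\right) - 241 = 6 \left(A + v\right) - 241 = \left(6 A + 6 v\right) - 241 = -241 + 6 A + 6 v$)
$341654 - L{\left(-544,a \right)} = 341654 - \left(-241 + 6 \cdot 54 + 6 \left(-544\right)\right) = 341654 - \left(-241 + 324 - 3264\right) = 341654 - -3181 = 341654 + 3181 = 344835$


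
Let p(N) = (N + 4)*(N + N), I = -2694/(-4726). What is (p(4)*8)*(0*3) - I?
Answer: -1347/2363 ≈ -0.57004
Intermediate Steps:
I = 1347/2363 (I = -2694*(-1/4726) = 1347/2363 ≈ 0.57004)
p(N) = 2*N*(4 + N) (p(N) = (4 + N)*(2*N) = 2*N*(4 + N))
(p(4)*8)*(0*3) - I = ((2*4*(4 + 4))*8)*(0*3) - 1*1347/2363 = ((2*4*8)*8)*0 - 1347/2363 = (64*8)*0 - 1347/2363 = 512*0 - 1347/2363 = 0 - 1347/2363 = -1347/2363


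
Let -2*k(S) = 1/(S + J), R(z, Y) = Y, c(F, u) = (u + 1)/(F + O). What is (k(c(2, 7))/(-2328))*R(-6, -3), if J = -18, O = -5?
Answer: 3/96224 ≈ 3.1177e-5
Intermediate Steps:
c(F, u) = (1 + u)/(-5 + F) (c(F, u) = (u + 1)/(F - 5) = (1 + u)/(-5 + F))
k(S) = -1/(2*(-18 + S)) (k(S) = -1/(2*(S - 18)) = -1/(2*(-18 + S)))
(k(c(2, 7))/(-2328))*R(-6, -3) = (-1/(-36 + 2*((1 + 7)/(-5 + 2)))/(-2328))*(-3) = (-1/(-36 + 2*(8/(-3)))*(-1/2328))*(-3) = (-1/(-36 + 2*(-⅓*8))*(-1/2328))*(-3) = (-1/(-36 + 2*(-8/3))*(-1/2328))*(-3) = (-1/(-36 - 16/3)*(-1/2328))*(-3) = (-1/(-124/3)*(-1/2328))*(-3) = (-1*(-3/124)*(-1/2328))*(-3) = ((3/124)*(-1/2328))*(-3) = -1/96224*(-3) = 3/96224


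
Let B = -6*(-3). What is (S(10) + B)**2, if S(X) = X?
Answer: 784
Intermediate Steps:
B = 18
(S(10) + B)**2 = (10 + 18)**2 = 28**2 = 784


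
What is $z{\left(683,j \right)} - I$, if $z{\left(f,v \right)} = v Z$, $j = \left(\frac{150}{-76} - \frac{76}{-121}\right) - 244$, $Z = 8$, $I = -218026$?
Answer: $\frac{496729378}{2299} \approx 2.1606 \cdot 10^{5}$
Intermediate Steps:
$j = - \frac{1128099}{4598}$ ($j = \left(150 \left(- \frac{1}{76}\right) - - \frac{76}{121}\right) - 244 = \left(- \frac{75}{38} + \frac{76}{121}\right) - 244 = - \frac{6187}{4598} - 244 = - \frac{1128099}{4598} \approx -245.35$)
$z{\left(f,v \right)} = 8 v$ ($z{\left(f,v \right)} = v 8 = 8 v$)
$z{\left(683,j \right)} - I = 8 \left(- \frac{1128099}{4598}\right) - -218026 = - \frac{4512396}{2299} + 218026 = \frac{496729378}{2299}$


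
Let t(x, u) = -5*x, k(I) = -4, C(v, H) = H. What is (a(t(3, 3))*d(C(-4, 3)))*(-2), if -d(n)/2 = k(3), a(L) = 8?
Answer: -128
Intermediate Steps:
d(n) = 8 (d(n) = -2*(-4) = 8)
(a(t(3, 3))*d(C(-4, 3)))*(-2) = (8*8)*(-2) = 64*(-2) = -128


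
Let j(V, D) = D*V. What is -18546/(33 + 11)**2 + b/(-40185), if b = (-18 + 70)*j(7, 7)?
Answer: -34100179/3536280 ≈ -9.6429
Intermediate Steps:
b = 2548 (b = (-18 + 70)*(7*7) = 52*49 = 2548)
-18546/(33 + 11)**2 + b/(-40185) = -18546/(33 + 11)**2 + 2548/(-40185) = -18546/(44**2) + 2548*(-1/40185) = -18546/1936 - 2548/40185 = -18546*1/1936 - 2548/40185 = -843/88 - 2548/40185 = -34100179/3536280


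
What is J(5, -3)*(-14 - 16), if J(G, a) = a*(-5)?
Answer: -450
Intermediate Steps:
J(G, a) = -5*a
J(5, -3)*(-14 - 16) = (-5*(-3))*(-14 - 16) = 15*(-30) = -450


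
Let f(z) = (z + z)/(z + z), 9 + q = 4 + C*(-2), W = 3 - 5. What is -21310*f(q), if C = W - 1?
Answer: -21310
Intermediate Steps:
W = -2
C = -3 (C = -2 - 1 = -3)
q = 1 (q = -9 + (4 - 3*(-2)) = -9 + (4 + 6) = -9 + 10 = 1)
f(z) = 1 (f(z) = (2*z)/((2*z)) = (2*z)*(1/(2*z)) = 1)
-21310*f(q) = -21310*1 = -21310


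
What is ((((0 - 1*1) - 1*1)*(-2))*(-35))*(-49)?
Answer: 6860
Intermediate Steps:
((((0 - 1*1) - 1*1)*(-2))*(-35))*(-49) = ((((0 - 1) - 1)*(-2))*(-35))*(-49) = (((-1 - 1)*(-2))*(-35))*(-49) = (-2*(-2)*(-35))*(-49) = (4*(-35))*(-49) = -140*(-49) = 6860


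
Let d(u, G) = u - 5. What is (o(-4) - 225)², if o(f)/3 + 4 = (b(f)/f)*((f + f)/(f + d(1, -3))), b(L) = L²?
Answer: 62001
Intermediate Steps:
d(u, G) = -5 + u
o(f) = -12 + 6*f²/(-4 + f) (o(f) = -12 + 3*((f²/f)*((f + f)/(f + (-5 + 1)))) = -12 + 3*(f*((2*f)/(f - 4))) = -12 + 3*(f*((2*f)/(-4 + f))) = -12 + 3*(f*(2*f/(-4 + f))) = -12 + 3*(2*f²/(-4 + f)) = -12 + 6*f²/(-4 + f))
(o(-4) - 225)² = (6*(8 + (-4)² - 2*(-4))/(-4 - 4) - 225)² = (6*(8 + 16 + 8)/(-8) - 225)² = (6*(-⅛)*32 - 225)² = (-24 - 225)² = (-249)² = 62001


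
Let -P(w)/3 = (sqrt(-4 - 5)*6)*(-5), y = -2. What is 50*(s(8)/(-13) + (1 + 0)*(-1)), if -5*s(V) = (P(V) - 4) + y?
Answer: -710/13 + 2700*I/13 ≈ -54.615 + 207.69*I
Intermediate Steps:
P(w) = 270*I (P(w) = -3*sqrt(-4 - 5)*6*(-5) = -3*sqrt(-9)*6*(-5) = -3*(3*I)*6*(-5) = -3*18*I*(-5) = -(-270)*I = 270*I)
s(V) = 6/5 - 54*I (s(V) = -((270*I - 4) - 2)/5 = -((-4 + 270*I) - 2)/5 = -(-6 + 270*I)/5 = 6/5 - 54*I)
50*(s(8)/(-13) + (1 + 0)*(-1)) = 50*((6/5 - 54*I)/(-13) + (1 + 0)*(-1)) = 50*((6/5 - 54*I)*(-1/13) + 1*(-1)) = 50*((-6/65 + 54*I/13) - 1) = 50*(-71/65 + 54*I/13) = -710/13 + 2700*I/13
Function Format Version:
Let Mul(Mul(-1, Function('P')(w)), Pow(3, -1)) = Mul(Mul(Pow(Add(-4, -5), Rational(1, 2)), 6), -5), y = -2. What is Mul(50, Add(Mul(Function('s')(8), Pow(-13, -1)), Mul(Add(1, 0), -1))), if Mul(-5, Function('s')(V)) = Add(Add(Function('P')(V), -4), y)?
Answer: Add(Rational(-710, 13), Mul(Rational(2700, 13), I)) ≈ Add(-54.615, Mul(207.69, I))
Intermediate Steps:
Function('P')(w) = Mul(270, I) (Function('P')(w) = Mul(-3, Mul(Mul(Pow(Add(-4, -5), Rational(1, 2)), 6), -5)) = Mul(-3, Mul(Mul(Pow(-9, Rational(1, 2)), 6), -5)) = Mul(-3, Mul(Mul(Mul(3, I), 6), -5)) = Mul(-3, Mul(Mul(18, I), -5)) = Mul(-3, Mul(-90, I)) = Mul(270, I))
Function('s')(V) = Add(Rational(6, 5), Mul(-54, I)) (Function('s')(V) = Mul(Rational(-1, 5), Add(Add(Mul(270, I), -4), -2)) = Mul(Rational(-1, 5), Add(Add(-4, Mul(270, I)), -2)) = Mul(Rational(-1, 5), Add(-6, Mul(270, I))) = Add(Rational(6, 5), Mul(-54, I)))
Mul(50, Add(Mul(Function('s')(8), Pow(-13, -1)), Mul(Add(1, 0), -1))) = Mul(50, Add(Mul(Add(Rational(6, 5), Mul(-54, I)), Pow(-13, -1)), Mul(Add(1, 0), -1))) = Mul(50, Add(Mul(Add(Rational(6, 5), Mul(-54, I)), Rational(-1, 13)), Mul(1, -1))) = Mul(50, Add(Add(Rational(-6, 65), Mul(Rational(54, 13), I)), -1)) = Mul(50, Add(Rational(-71, 65), Mul(Rational(54, 13), I))) = Add(Rational(-710, 13), Mul(Rational(2700, 13), I))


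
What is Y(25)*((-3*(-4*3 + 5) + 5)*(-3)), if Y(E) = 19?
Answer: -1482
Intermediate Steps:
Y(25)*((-3*(-4*3 + 5) + 5)*(-3)) = 19*((-3*(-4*3 + 5) + 5)*(-3)) = 19*((-3*(-12 + 5) + 5)*(-3)) = 19*((-3*(-7) + 5)*(-3)) = 19*((21 + 5)*(-3)) = 19*(26*(-3)) = 19*(-78) = -1482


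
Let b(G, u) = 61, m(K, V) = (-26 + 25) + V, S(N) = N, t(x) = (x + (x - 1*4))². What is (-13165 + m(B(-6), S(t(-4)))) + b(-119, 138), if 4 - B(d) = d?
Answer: -12961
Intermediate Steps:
B(d) = 4 - d
t(x) = (-4 + 2*x)² (t(x) = (x + (x - 4))² = (x + (-4 + x))² = (-4 + 2*x)²)
m(K, V) = -1 + V
(-13165 + m(B(-6), S(t(-4)))) + b(-119, 138) = (-13165 + (-1 + 4*(-2 - 4)²)) + 61 = (-13165 + (-1 + 4*(-6)²)) + 61 = (-13165 + (-1 + 4*36)) + 61 = (-13165 + (-1 + 144)) + 61 = (-13165 + 143) + 61 = -13022 + 61 = -12961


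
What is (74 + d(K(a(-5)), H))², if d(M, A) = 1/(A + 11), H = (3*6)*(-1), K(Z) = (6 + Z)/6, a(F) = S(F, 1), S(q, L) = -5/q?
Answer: 267289/49 ≈ 5454.9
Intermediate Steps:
a(F) = -5/F
K(Z) = 1 + Z/6 (K(Z) = (6 + Z)*(⅙) = 1 + Z/6)
H = -18 (H = 18*(-1) = -18)
d(M, A) = 1/(11 + A)
(74 + d(K(a(-5)), H))² = (74 + 1/(11 - 18))² = (74 + 1/(-7))² = (74 - ⅐)² = (517/7)² = 267289/49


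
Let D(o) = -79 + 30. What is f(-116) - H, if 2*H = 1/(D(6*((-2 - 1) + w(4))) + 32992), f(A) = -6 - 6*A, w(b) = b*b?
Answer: 45461339/65886 ≈ 690.00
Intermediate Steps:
w(b) = b²
D(o) = -49
H = 1/65886 (H = 1/(2*(-49 + 32992)) = (½)/32943 = (½)*(1/32943) = 1/65886 ≈ 1.5178e-5)
f(-116) - H = (-6 - 6*(-116)) - 1*1/65886 = (-6 + 696) - 1/65886 = 690 - 1/65886 = 45461339/65886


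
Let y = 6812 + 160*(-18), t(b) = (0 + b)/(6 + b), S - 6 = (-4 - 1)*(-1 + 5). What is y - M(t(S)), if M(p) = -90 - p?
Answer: 16095/4 ≈ 4023.8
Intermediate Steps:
S = -14 (S = 6 + (-4 - 1)*(-1 + 5) = 6 - 5*4 = 6 - 20 = -14)
t(b) = b/(6 + b)
y = 3932 (y = 6812 - 2880 = 3932)
y - M(t(S)) = 3932 - (-90 - (-14)/(6 - 14)) = 3932 - (-90 - (-14)/(-8)) = 3932 - (-90 - (-14)*(-1)/8) = 3932 - (-90 - 1*7/4) = 3932 - (-90 - 7/4) = 3932 - 1*(-367/4) = 3932 + 367/4 = 16095/4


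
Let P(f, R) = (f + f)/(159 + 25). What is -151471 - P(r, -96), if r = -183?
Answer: -13935149/92 ≈ -1.5147e+5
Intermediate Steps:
P(f, R) = f/92 (P(f, R) = (2*f)/184 = (2*f)*(1/184) = f/92)
-151471 - P(r, -96) = -151471 - (-183)/92 = -151471 - 1*(-183/92) = -151471 + 183/92 = -13935149/92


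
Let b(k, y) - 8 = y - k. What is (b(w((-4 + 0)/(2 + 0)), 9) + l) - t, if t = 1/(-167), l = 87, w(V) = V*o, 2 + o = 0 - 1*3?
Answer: 15699/167 ≈ 94.006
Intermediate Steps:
o = -5 (o = -2 + (0 - 1*3) = -2 + (0 - 3) = -2 - 3 = -5)
w(V) = -5*V (w(V) = V*(-5) = -5*V)
b(k, y) = 8 + y - k (b(k, y) = 8 + (y - k) = 8 + y - k)
t = -1/167 ≈ -0.0059880
(b(w((-4 + 0)/(2 + 0)), 9) + l) - t = ((8 + 9 - (-5)*(-4 + 0)/(2 + 0)) + 87) - 1*(-1/167) = ((8 + 9 - (-5)*(-4/2)) + 87) + 1/167 = ((8 + 9 - (-5)*(-4*½)) + 87) + 1/167 = ((8 + 9 - (-5)*(-2)) + 87) + 1/167 = ((8 + 9 - 1*10) + 87) + 1/167 = ((8 + 9 - 10) + 87) + 1/167 = (7 + 87) + 1/167 = 94 + 1/167 = 15699/167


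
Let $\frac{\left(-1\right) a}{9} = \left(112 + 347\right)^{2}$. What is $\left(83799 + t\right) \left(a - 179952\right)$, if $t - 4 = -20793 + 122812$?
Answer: $-385781523582$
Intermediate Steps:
$t = 102023$ ($t = 4 + \left(-20793 + 122812\right) = 4 + 102019 = 102023$)
$a = -1896129$ ($a = - 9 \left(112 + 347\right)^{2} = - 9 \cdot 459^{2} = \left(-9\right) 210681 = -1896129$)
$\left(83799 + t\right) \left(a - 179952\right) = \left(83799 + 102023\right) \left(-1896129 - 179952\right) = 185822 \left(-2076081\right) = -385781523582$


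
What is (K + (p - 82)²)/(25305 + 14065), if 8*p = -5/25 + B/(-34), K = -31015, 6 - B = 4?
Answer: -2807426119/4551172000 ≈ -0.61686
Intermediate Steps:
B = 2 (B = 6 - 1*4 = 6 - 4 = 2)
p = -11/340 (p = (-5/25 + 2/(-34))/8 = (-5*1/25 + 2*(-1/34))/8 = (-⅕ - 1/17)/8 = (⅛)*(-22/85) = -11/340 ≈ -0.032353)
(K + (p - 82)²)/(25305 + 14065) = (-31015 + (-11/340 - 82)²)/(25305 + 14065) = (-31015 + (-27891/340)²)/39370 = (-31015 + 777907881/115600)*(1/39370) = -2807426119/115600*1/39370 = -2807426119/4551172000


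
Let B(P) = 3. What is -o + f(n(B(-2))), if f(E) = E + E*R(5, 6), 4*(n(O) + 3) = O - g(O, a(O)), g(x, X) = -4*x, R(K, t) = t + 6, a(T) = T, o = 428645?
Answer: -1714541/4 ≈ -4.2864e+5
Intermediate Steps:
R(K, t) = 6 + t
n(O) = -3 + 5*O/4 (n(O) = -3 + (O - (-4)*O)/4 = -3 + (O + 4*O)/4 = -3 + (5*O)/4 = -3 + 5*O/4)
f(E) = 13*E (f(E) = E + E*(6 + 6) = E + E*12 = E + 12*E = 13*E)
-o + f(n(B(-2))) = -1*428645 + 13*(-3 + (5/4)*3) = -428645 + 13*(-3 + 15/4) = -428645 + 13*(¾) = -428645 + 39/4 = -1714541/4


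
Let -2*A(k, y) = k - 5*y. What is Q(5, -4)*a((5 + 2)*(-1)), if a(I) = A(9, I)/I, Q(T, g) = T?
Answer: 110/7 ≈ 15.714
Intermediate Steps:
A(k, y) = -k/2 + 5*y/2 (A(k, y) = -(k - 5*y)/2 = -k/2 + 5*y/2)
a(I) = (-9/2 + 5*I/2)/I (a(I) = (-½*9 + 5*I/2)/I = (-9/2 + 5*I/2)/I)
Q(5, -4)*a((5 + 2)*(-1)) = 5*((-9 + 5*((5 + 2)*(-1)))/(2*(((5 + 2)*(-1))))) = 5*((-9 + 5*(7*(-1)))/(2*((7*(-1))))) = 5*((½)*(-9 + 5*(-7))/(-7)) = 5*((½)*(-⅐)*(-9 - 35)) = 5*((½)*(-⅐)*(-44)) = 5*(22/7) = 110/7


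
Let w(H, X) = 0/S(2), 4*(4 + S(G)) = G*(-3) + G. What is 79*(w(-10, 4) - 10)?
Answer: -790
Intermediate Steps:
S(G) = -4 - G/2 (S(G) = -4 + (G*(-3) + G)/4 = -4 + (-3*G + G)/4 = -4 + (-2*G)/4 = -4 - G/2)
w(H, X) = 0 (w(H, X) = 0/(-4 - ½*2) = 0/(-4 - 1) = 0/(-5) = 0*(-⅕) = 0)
79*(w(-10, 4) - 10) = 79*(0 - 10) = 79*(-10) = -790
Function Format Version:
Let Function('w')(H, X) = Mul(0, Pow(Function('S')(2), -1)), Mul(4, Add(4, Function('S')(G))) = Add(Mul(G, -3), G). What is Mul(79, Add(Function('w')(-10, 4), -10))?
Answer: -790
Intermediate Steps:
Function('S')(G) = Add(-4, Mul(Rational(-1, 2), G)) (Function('S')(G) = Add(-4, Mul(Rational(1, 4), Add(Mul(G, -3), G))) = Add(-4, Mul(Rational(1, 4), Add(Mul(-3, G), G))) = Add(-4, Mul(Rational(1, 4), Mul(-2, G))) = Add(-4, Mul(Rational(-1, 2), G)))
Function('w')(H, X) = 0 (Function('w')(H, X) = Mul(0, Pow(Add(-4, Mul(Rational(-1, 2), 2)), -1)) = Mul(0, Pow(Add(-4, -1), -1)) = Mul(0, Pow(-5, -1)) = Mul(0, Rational(-1, 5)) = 0)
Mul(79, Add(Function('w')(-10, 4), -10)) = Mul(79, Add(0, -10)) = Mul(79, -10) = -790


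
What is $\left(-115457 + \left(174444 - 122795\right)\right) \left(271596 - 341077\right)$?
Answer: $4433443648$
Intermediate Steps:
$\left(-115457 + \left(174444 - 122795\right)\right) \left(271596 - 341077\right) = \left(-115457 + 51649\right) \left(-69481\right) = \left(-63808\right) \left(-69481\right) = 4433443648$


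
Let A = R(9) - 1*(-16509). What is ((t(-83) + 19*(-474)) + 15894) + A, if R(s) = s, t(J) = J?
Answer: 23323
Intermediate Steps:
A = 16518 (A = 9 - 1*(-16509) = 9 + 16509 = 16518)
((t(-83) + 19*(-474)) + 15894) + A = ((-83 + 19*(-474)) + 15894) + 16518 = ((-83 - 9006) + 15894) + 16518 = (-9089 + 15894) + 16518 = 6805 + 16518 = 23323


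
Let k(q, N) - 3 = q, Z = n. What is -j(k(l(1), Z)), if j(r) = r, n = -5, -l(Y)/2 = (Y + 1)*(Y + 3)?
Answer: 13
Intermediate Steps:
l(Y) = -2*(1 + Y)*(3 + Y) (l(Y) = -2*(Y + 1)*(Y + 3) = -2*(1 + Y)*(3 + Y))
Z = -5
k(q, N) = 3 + q
-j(k(l(1), Z)) = -(3 + (-6 - 8*1 - 2*1²)) = -(3 + (-6 - 8 - 2*1)) = -(3 + (-6 - 8 - 2)) = -(3 - 16) = -1*(-13) = 13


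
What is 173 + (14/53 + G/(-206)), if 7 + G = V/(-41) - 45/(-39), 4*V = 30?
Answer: 2016890699/11638588 ≈ 173.29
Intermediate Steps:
V = 15/2 (V = (¼)*30 = 15/2 ≈ 7.5000)
G = -6427/1066 (G = -7 + ((15/2)/(-41) - 45/(-39)) = -7 + ((15/2)*(-1/41) - 45*(-1/39)) = -7 + (-15/82 + 15/13) = -7 + 1035/1066 = -6427/1066 ≈ -6.0291)
173 + (14/53 + G/(-206)) = 173 + (14/53 - 6427/1066/(-206)) = 173 + (14*(1/53) - 6427/1066*(-1/206)) = 173 + (14/53 + 6427/219596) = 173 + 3414975/11638588 = 2016890699/11638588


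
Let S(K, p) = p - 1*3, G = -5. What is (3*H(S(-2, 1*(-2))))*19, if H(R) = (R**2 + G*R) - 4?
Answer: 2622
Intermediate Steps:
S(K, p) = -3 + p (S(K, p) = p - 3 = -3 + p)
H(R) = -4 + R**2 - 5*R (H(R) = (R**2 - 5*R) - 4 = -4 + R**2 - 5*R)
(3*H(S(-2, 1*(-2))))*19 = (3*(-4 + (-3 + 1*(-2))**2 - 5*(-3 + 1*(-2))))*19 = (3*(-4 + (-3 - 2)**2 - 5*(-3 - 2)))*19 = (3*(-4 + (-5)**2 - 5*(-5)))*19 = (3*(-4 + 25 + 25))*19 = (3*46)*19 = 138*19 = 2622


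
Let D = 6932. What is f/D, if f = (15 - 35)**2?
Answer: 100/1733 ≈ 0.057703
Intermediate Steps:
f = 400 (f = (-20)**2 = 400)
f/D = 400/6932 = 400*(1/6932) = 100/1733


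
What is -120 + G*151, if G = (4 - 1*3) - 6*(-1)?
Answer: 937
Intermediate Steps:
G = 7 (G = (4 - 3) + 6 = 1 + 6 = 7)
-120 + G*151 = -120 + 7*151 = -120 + 1057 = 937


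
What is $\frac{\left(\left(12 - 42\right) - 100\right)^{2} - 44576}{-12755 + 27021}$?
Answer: $- \frac{13838}{7133} \approx -1.94$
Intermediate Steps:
$\frac{\left(\left(12 - 42\right) - 100\right)^{2} - 44576}{-12755 + 27021} = \frac{\left(-30 - 100\right)^{2} - 44576}{14266} = \left(\left(-130\right)^{2} - 44576\right) \frac{1}{14266} = \left(16900 - 44576\right) \frac{1}{14266} = \left(-27676\right) \frac{1}{14266} = - \frac{13838}{7133}$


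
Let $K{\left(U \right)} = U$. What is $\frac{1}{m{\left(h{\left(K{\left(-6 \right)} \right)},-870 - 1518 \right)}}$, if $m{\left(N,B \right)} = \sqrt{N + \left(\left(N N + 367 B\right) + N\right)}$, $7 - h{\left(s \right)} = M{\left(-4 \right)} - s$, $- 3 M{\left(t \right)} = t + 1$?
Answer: $- \frac{i \sqrt{219099}}{438198} \approx - 0.0010682 i$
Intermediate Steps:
$M{\left(t \right)} = - \frac{1}{3} - \frac{t}{3}$ ($M{\left(t \right)} = - \frac{t + 1}{3} = - \frac{1 + t}{3} = - \frac{1}{3} - \frac{t}{3}$)
$h{\left(s \right)} = 6 + s$ ($h{\left(s \right)} = 7 - \left(\left(- \frac{1}{3} - - \frac{4}{3}\right) - s\right) = 7 - \left(\left(- \frac{1}{3} + \frac{4}{3}\right) - s\right) = 7 - \left(1 - s\right) = 7 + \left(-1 + s\right) = 6 + s$)
$m{\left(N,B \right)} = \sqrt{N^{2} + 2 N + 367 B}$ ($m{\left(N,B \right)} = \sqrt{N + \left(\left(N^{2} + 367 B\right) + N\right)} = \sqrt{N + \left(N + N^{2} + 367 B\right)} = \sqrt{N^{2} + 2 N + 367 B}$)
$\frac{1}{m{\left(h{\left(K{\left(-6 \right)} \right)},-870 - 1518 \right)}} = \frac{1}{\sqrt{\left(6 - 6\right)^{2} + 2 \left(6 - 6\right) + 367 \left(-870 - 1518\right)}} = \frac{1}{\sqrt{0^{2} + 2 \cdot 0 + 367 \left(-870 - 1518\right)}} = \frac{1}{\sqrt{0 + 0 + 367 \left(-2388\right)}} = \frac{1}{\sqrt{0 + 0 - 876396}} = \frac{1}{\sqrt{-876396}} = \frac{1}{2 i \sqrt{219099}} = - \frac{i \sqrt{219099}}{438198}$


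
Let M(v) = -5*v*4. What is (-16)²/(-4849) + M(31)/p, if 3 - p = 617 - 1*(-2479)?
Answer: 2214572/14997957 ≈ 0.14766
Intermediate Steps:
p = -3093 (p = 3 - (617 - 1*(-2479)) = 3 - (617 + 2479) = 3 - 1*3096 = 3 - 3096 = -3093)
M(v) = -20*v
(-16)²/(-4849) + M(31)/p = (-16)²/(-4849) - 20*31/(-3093) = 256*(-1/4849) - 620*(-1/3093) = -256/4849 + 620/3093 = 2214572/14997957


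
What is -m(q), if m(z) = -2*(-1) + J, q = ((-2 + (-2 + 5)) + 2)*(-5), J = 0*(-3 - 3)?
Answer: -2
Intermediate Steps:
J = 0 (J = 0*(-6) = 0)
q = -15 (q = ((-2 + 3) + 2)*(-5) = (1 + 2)*(-5) = 3*(-5) = -15)
m(z) = 2 (m(z) = -2*(-1) + 0 = 2 + 0 = 2)
-m(q) = -1*2 = -2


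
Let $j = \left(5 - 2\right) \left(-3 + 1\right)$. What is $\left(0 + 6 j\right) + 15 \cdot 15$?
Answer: $189$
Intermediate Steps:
$j = -6$ ($j = 3 \left(-2\right) = -6$)
$\left(0 + 6 j\right) + 15 \cdot 15 = \left(0 + 6 \left(-6\right)\right) + 15 \cdot 15 = \left(0 - 36\right) + 225 = -36 + 225 = 189$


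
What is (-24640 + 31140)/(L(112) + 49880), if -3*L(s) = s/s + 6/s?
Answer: 1092000/8379781 ≈ 0.13031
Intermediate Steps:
L(s) = -1/3 - 2/s (L(s) = -(s/s + 6/s)/3 = -(1 + 6/s)/3 = -1/3 - 2/s)
(-24640 + 31140)/(L(112) + 49880) = (-24640 + 31140)/((1/3)*(-6 - 1*112)/112 + 49880) = 6500/((1/3)*(1/112)*(-6 - 112) + 49880) = 6500/((1/3)*(1/112)*(-118) + 49880) = 6500/(-59/168 + 49880) = 6500/(8379781/168) = 6500*(168/8379781) = 1092000/8379781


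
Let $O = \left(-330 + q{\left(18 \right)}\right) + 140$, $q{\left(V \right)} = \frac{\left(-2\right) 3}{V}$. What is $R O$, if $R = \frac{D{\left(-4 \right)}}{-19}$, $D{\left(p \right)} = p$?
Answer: $- \frac{2284}{57} \approx -40.07$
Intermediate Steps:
$R = \frac{4}{19}$ ($R = - \frac{4}{-19} = \left(-4\right) \left(- \frac{1}{19}\right) = \frac{4}{19} \approx 0.21053$)
$q{\left(V \right)} = - \frac{6}{V}$
$O = - \frac{571}{3}$ ($O = \left(-330 - \frac{6}{18}\right) + 140 = \left(-330 - \frac{1}{3}\right) + 140 = - \frac{991}{3} + 140 = - \frac{571}{3} \approx -190.33$)
$R O = \frac{4}{19} \left(- \frac{571}{3}\right) = - \frac{2284}{57}$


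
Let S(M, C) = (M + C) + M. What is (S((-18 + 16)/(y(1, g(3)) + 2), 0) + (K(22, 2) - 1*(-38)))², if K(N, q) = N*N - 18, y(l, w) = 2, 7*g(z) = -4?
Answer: 253009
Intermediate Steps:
g(z) = -4/7 (g(z) = (⅐)*(-4) = -4/7)
S(M, C) = C + 2*M (S(M, C) = (C + M) + M = C + 2*M)
K(N, q) = -18 + N² (K(N, q) = N² - 18 = -18 + N²)
(S((-18 + 16)/(y(1, g(3)) + 2), 0) + (K(22, 2) - 1*(-38)))² = ((0 + 2*((-18 + 16)/(2 + 2))) + ((-18 + 22²) - 1*(-38)))² = ((0 + 2*(-2/4)) + ((-18 + 484) + 38))² = ((0 + 2*(-2*¼)) + (466 + 38))² = ((0 + 2*(-½)) + 504)² = ((0 - 1) + 504)² = (-1 + 504)² = 503² = 253009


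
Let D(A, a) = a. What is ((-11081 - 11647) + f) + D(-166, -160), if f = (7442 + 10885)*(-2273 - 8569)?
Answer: -198724222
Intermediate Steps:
f = -198701334 (f = 18327*(-10842) = -198701334)
((-11081 - 11647) + f) + D(-166, -160) = ((-11081 - 11647) - 198701334) - 160 = (-22728 - 198701334) - 160 = -198724062 - 160 = -198724222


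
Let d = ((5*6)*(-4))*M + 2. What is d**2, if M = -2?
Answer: 58564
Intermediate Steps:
d = 242 (d = ((5*6)*(-4))*(-2) + 2 = (30*(-4))*(-2) + 2 = -120*(-2) + 2 = 240 + 2 = 242)
d**2 = 242**2 = 58564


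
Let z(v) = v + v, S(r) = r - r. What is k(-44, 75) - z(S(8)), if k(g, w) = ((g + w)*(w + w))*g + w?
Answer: -204525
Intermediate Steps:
S(r) = 0
z(v) = 2*v
k(g, w) = w + 2*g*w*(g + w) (k(g, w) = ((g + w)*(2*w))*g + w = (2*w*(g + w))*g + w = 2*g*w*(g + w) + w = w + 2*g*w*(g + w))
k(-44, 75) - z(S(8)) = 75*(1 + 2*(-44)**2 + 2*(-44)*75) - 2*0 = 75*(1 + 2*1936 - 6600) - 1*0 = 75*(1 + 3872 - 6600) + 0 = 75*(-2727) + 0 = -204525 + 0 = -204525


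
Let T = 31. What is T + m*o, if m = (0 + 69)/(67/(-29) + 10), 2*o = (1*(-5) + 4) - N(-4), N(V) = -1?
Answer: 31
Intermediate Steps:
o = 0 (o = ((1*(-5) + 4) - 1*(-1))/2 = ((-5 + 4) + 1)/2 = (-1 + 1)/2 = (½)*0 = 0)
m = 2001/223 (m = 69/(67*(-1/29) + 10) = 69/(-67/29 + 10) = 69/(223/29) = 69*(29/223) = 2001/223 ≈ 8.9731)
T + m*o = 31 + (2001/223)*0 = 31 + 0 = 31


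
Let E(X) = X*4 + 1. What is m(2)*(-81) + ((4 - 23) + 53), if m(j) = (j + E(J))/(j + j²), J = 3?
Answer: -337/2 ≈ -168.50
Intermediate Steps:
E(X) = 1 + 4*X (E(X) = 4*X + 1 = 1 + 4*X)
m(j) = (13 + j)/(j + j²) (m(j) = (j + (1 + 4*3))/(j + j²) = (j + (1 + 12))/(j + j²) = (j + 13)/(j + j²) = (13 + j)/(j + j²))
m(2)*(-81) + ((4 - 23) + 53) = ((13 + 2)/(2*(1 + 2)))*(-81) + ((4 - 23) + 53) = ((½)*15/3)*(-81) + (-19 + 53) = ((½)*(⅓)*15)*(-81) + 34 = (5/2)*(-81) + 34 = -405/2 + 34 = -337/2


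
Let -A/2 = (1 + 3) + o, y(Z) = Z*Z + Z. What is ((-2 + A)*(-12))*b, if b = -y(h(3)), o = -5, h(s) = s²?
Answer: 0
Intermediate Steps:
y(Z) = Z + Z² (y(Z) = Z² + Z = Z + Z²)
b = -90 (b = -3²*(1 + 3²) = -9*(1 + 9) = -9*10 = -1*90 = -90)
A = 2 (A = -2*((1 + 3) - 5) = -2*(4 - 5) = -2*(-1) = 2)
((-2 + A)*(-12))*b = ((-2 + 2)*(-12))*(-90) = (0*(-12))*(-90) = 0*(-90) = 0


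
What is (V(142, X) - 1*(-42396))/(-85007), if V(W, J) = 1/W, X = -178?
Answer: -6020233/12070994 ≈ -0.49874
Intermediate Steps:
(V(142, X) - 1*(-42396))/(-85007) = (1/142 - 1*(-42396))/(-85007) = (1/142 + 42396)*(-1/85007) = (6020233/142)*(-1/85007) = -6020233/12070994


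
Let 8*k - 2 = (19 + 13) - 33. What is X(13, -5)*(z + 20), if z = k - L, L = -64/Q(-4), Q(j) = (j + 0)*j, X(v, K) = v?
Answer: 2509/8 ≈ 313.63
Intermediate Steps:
Q(j) = j² (Q(j) = j*j = j²)
k = ⅛ (k = ¼ + ((19 + 13) - 33)/8 = ¼ + (32 - 33)/8 = ¼ + (⅛)*(-1) = ¼ - ⅛ = ⅛ ≈ 0.12500)
L = -4 (L = -64/((-4)²) = -64/16 = -64*1/16 = -4)
z = 33/8 (z = ⅛ - 1*(-4) = ⅛ + 4 = 33/8 ≈ 4.1250)
X(13, -5)*(z + 20) = 13*(33/8 + 20) = 13*(193/8) = 2509/8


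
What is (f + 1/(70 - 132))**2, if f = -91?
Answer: 31843449/3844 ≈ 8283.9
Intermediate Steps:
(f + 1/(70 - 132))**2 = (-91 + 1/(70 - 132))**2 = (-91 + 1/(-62))**2 = (-91 - 1/62)**2 = (-5643/62)**2 = 31843449/3844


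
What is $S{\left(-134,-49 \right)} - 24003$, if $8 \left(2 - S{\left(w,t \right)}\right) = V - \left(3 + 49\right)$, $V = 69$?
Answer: $- \frac{192025}{8} \approx -24003.0$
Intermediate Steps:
$S{\left(w,t \right)} = - \frac{1}{8}$ ($S{\left(w,t \right)} = 2 - \frac{69 - \left(3 + 49\right)}{8} = 2 - \frac{69 - 52}{8} = 2 - \frac{17}{8} = - \frac{1}{8}$)
$S{\left(-134,-49 \right)} - 24003 = - \frac{1}{8} - 24003 = - \frac{192025}{8}$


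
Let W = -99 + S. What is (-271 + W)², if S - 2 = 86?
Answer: 79524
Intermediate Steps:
S = 88 (S = 2 + 86 = 88)
W = -11 (W = -99 + 88 = -11)
(-271 + W)² = (-271 - 11)² = (-282)² = 79524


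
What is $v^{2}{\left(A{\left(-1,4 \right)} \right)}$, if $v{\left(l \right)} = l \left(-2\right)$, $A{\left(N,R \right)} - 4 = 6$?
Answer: $400$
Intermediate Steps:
$A{\left(N,R \right)} = 10$ ($A{\left(N,R \right)} = 4 + 6 = 10$)
$v{\left(l \right)} = - 2 l$
$v^{2}{\left(A{\left(-1,4 \right)} \right)} = \left(\left(-2\right) 10\right)^{2} = \left(-20\right)^{2} = 400$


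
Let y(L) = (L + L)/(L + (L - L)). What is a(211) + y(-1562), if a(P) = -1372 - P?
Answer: -1581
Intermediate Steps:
y(L) = 2 (y(L) = (2*L)/(L + 0) = (2*L)/L = 2)
a(211) + y(-1562) = (-1372 - 1*211) + 2 = (-1372 - 211) + 2 = -1583 + 2 = -1581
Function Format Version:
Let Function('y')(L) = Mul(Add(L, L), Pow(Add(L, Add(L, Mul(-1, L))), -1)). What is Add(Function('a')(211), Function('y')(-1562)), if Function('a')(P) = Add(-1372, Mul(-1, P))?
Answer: -1581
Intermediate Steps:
Function('y')(L) = 2 (Function('y')(L) = Mul(Mul(2, L), Pow(Add(L, 0), -1)) = Mul(Mul(2, L), Pow(L, -1)) = 2)
Add(Function('a')(211), Function('y')(-1562)) = Add(Add(-1372, Mul(-1, 211)), 2) = Add(Add(-1372, -211), 2) = Add(-1583, 2) = -1581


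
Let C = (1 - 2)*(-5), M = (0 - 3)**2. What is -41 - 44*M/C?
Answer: -601/5 ≈ -120.20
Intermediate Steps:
M = 9 (M = (-3)**2 = 9)
C = 5 (C = -1*(-5) = 5)
-41 - 44*M/C = -41 - 396/5 = -601/5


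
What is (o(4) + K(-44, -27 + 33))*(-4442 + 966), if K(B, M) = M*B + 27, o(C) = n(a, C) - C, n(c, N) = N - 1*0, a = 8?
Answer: 823812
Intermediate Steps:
n(c, N) = N (n(c, N) = N + 0 = N)
o(C) = 0 (o(C) = C - C = 0)
K(B, M) = 27 + B*M (K(B, M) = B*M + 27 = 27 + B*M)
(o(4) + K(-44, -27 + 33))*(-4442 + 966) = (0 + (27 - 44*(-27 + 33)))*(-4442 + 966) = (0 + (27 - 44*6))*(-3476) = (0 + (27 - 264))*(-3476) = (0 - 237)*(-3476) = -237*(-3476) = 823812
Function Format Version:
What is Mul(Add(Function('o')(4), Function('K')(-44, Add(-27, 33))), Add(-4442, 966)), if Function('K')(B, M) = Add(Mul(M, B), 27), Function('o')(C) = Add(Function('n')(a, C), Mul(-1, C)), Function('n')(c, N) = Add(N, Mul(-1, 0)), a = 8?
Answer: 823812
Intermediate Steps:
Function('n')(c, N) = N (Function('n')(c, N) = Add(N, 0) = N)
Function('o')(C) = 0 (Function('o')(C) = Add(C, Mul(-1, C)) = 0)
Function('K')(B, M) = Add(27, Mul(B, M)) (Function('K')(B, M) = Add(Mul(B, M), 27) = Add(27, Mul(B, M)))
Mul(Add(Function('o')(4), Function('K')(-44, Add(-27, 33))), Add(-4442, 966)) = Mul(Add(0, Add(27, Mul(-44, Add(-27, 33)))), Add(-4442, 966)) = Mul(Add(0, Add(27, Mul(-44, 6))), -3476) = Mul(Add(0, Add(27, -264)), -3476) = Mul(Add(0, -237), -3476) = Mul(-237, -3476) = 823812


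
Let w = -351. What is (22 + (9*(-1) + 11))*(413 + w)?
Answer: 1488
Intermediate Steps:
(22 + (9*(-1) + 11))*(413 + w) = (22 + (9*(-1) + 11))*(413 - 351) = (22 + (-9 + 11))*62 = (22 + 2)*62 = 24*62 = 1488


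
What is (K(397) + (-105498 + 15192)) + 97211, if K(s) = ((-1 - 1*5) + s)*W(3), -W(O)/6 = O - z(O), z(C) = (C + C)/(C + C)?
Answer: 2213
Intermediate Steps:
z(C) = 1 (z(C) = (2*C)/((2*C)) = (2*C)*(1/(2*C)) = 1)
W(O) = 6 - 6*O (W(O) = -6*(O - 1*1) = -6*(O - 1) = -6*(-1 + O) = 6 - 6*O)
K(s) = 72 - 12*s (K(s) = ((-1 - 1*5) + s)*(6 - 6*3) = ((-1 - 5) + s)*(6 - 18) = (-6 + s)*(-12) = 72 - 12*s)
(K(397) + (-105498 + 15192)) + 97211 = ((72 - 12*397) + (-105498 + 15192)) + 97211 = ((72 - 4764) - 90306) + 97211 = (-4692 - 90306) + 97211 = -94998 + 97211 = 2213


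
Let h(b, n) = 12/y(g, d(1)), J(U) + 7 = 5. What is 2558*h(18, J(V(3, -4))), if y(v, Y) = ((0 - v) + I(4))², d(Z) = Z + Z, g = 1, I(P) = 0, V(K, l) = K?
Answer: 30696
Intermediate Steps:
d(Z) = 2*Z
J(U) = -2 (J(U) = -7 + 5 = -2)
y(v, Y) = v² (y(v, Y) = ((0 - v) + 0)² = (-v + 0)² = (-v)² = v²)
h(b, n) = 12 (h(b, n) = 12/(1²) = 12/1 = 12*1 = 12)
2558*h(18, J(V(3, -4))) = 2558*12 = 30696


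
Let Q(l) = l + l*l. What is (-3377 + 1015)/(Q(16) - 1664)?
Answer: 1181/696 ≈ 1.6968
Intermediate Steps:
Q(l) = l + l²
(-3377 + 1015)/(Q(16) - 1664) = (-3377 + 1015)/(16*(1 + 16) - 1664) = -2362/(16*17 - 1664) = -2362/(272 - 1664) = -2362/(-1392) = -2362*(-1/1392) = 1181/696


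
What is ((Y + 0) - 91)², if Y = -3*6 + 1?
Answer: 11664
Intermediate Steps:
Y = -17 (Y = -18 + 1 = -17)
((Y + 0) - 91)² = ((-17 + 0) - 91)² = (-17 - 91)² = (-108)² = 11664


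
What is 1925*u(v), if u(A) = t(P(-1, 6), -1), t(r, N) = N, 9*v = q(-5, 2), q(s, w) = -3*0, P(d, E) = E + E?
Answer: -1925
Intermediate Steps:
P(d, E) = 2*E
q(s, w) = 0
v = 0 (v = (⅑)*0 = 0)
u(A) = -1
1925*u(v) = 1925*(-1) = -1925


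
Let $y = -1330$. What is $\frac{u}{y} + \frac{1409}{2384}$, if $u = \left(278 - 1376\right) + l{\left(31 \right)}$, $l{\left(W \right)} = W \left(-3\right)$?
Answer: $\frac{2356657}{1585360} \approx 1.4865$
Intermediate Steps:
$l{\left(W \right)} = - 3 W$
$u = -1191$ ($u = \left(278 - 1376\right) - 93 = -1098 - 93 = -1191$)
$\frac{u}{y} + \frac{1409}{2384} = - \frac{1191}{-1330} + \frac{1409}{2384} = \left(-1191\right) \left(- \frac{1}{1330}\right) + 1409 \cdot \frac{1}{2384} = \frac{1191}{1330} + \frac{1409}{2384} = \frac{2356657}{1585360}$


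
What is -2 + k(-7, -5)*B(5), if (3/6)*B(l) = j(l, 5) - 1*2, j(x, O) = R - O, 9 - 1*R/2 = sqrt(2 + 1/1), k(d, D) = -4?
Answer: -90 + 16*sqrt(3) ≈ -62.287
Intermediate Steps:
R = 18 - 2*sqrt(3) (R = 18 - 2*sqrt(2 + 1/1) = 18 - 2*sqrt(2 + 1*1) = 18 - 2*sqrt(2 + 1) = 18 - 2*sqrt(3) ≈ 14.536)
j(x, O) = 18 - O - 2*sqrt(3) (j(x, O) = (18 - 2*sqrt(3)) - O = 18 - O - 2*sqrt(3))
B(l) = 22 - 4*sqrt(3) (B(l) = 2*((18 - 1*5 - 2*sqrt(3)) - 1*2) = 2*((18 - 5 - 2*sqrt(3)) - 2) = 2*((13 - 2*sqrt(3)) - 2) = 2*(11 - 2*sqrt(3)) = 22 - 4*sqrt(3))
-2 + k(-7, -5)*B(5) = -2 - 4*(22 - 4*sqrt(3)) = -2 + (-88 + 16*sqrt(3)) = -90 + 16*sqrt(3)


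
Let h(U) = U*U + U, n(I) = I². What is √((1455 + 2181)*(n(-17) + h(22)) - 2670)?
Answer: 5*√115518 ≈ 1699.4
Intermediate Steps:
h(U) = U + U² (h(U) = U² + U = U + U²)
√((1455 + 2181)*(n(-17) + h(22)) - 2670) = √((1455 + 2181)*((-17)² + 22*(1 + 22)) - 2670) = √(3636*(289 + 22*23) - 2670) = √(3636*(289 + 506) - 2670) = √(3636*795 - 2670) = √(2890620 - 2670) = √2887950 = 5*√115518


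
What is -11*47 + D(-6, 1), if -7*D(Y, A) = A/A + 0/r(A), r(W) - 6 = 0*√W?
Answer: -3620/7 ≈ -517.14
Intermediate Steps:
r(W) = 6 (r(W) = 6 + 0*√W = 6 + 0 = 6)
D(Y, A) = -⅐ (D(Y, A) = -(A/A + 0/6)/7 = -(1 + 0*(⅙))/7 = -(1 + 0)/7 = -⅐*1 = -⅐)
-11*47 + D(-6, 1) = -11*47 - ⅐ = -517 - ⅐ = -3620/7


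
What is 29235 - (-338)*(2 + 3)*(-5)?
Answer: 20785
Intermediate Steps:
29235 - (-338)*(2 + 3)*(-5) = 29235 - (-338)*5*(-5) = 29235 - (-338)*(-25) = 29235 - 1*8450 = 29235 - 8450 = 20785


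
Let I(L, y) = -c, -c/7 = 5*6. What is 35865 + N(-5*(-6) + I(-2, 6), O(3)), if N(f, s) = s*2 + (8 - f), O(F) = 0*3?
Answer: 35633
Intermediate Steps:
c = -210 (c = -35*6 = -7*30 = -210)
I(L, y) = 210 (I(L, y) = -1*(-210) = 210)
O(F) = 0
N(f, s) = 8 - f + 2*s (N(f, s) = 2*s + (8 - f) = 8 - f + 2*s)
35865 + N(-5*(-6) + I(-2, 6), O(3)) = 35865 + (8 - (-5*(-6) + 210) + 2*0) = 35865 + (8 - (30 + 210) + 0) = 35865 + (8 - 1*240 + 0) = 35865 + (8 - 240 + 0) = 35865 - 232 = 35633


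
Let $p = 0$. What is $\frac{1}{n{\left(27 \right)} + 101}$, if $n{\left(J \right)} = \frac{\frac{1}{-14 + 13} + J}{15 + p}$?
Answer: $\frac{15}{1541} \approx 0.0097339$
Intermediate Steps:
$n{\left(J \right)} = - \frac{1}{15} + \frac{J}{15}$ ($n{\left(J \right)} = \frac{\frac{1}{-14 + 13} + J}{15 + 0} = \frac{\frac{1}{-1} + J}{15} = \left(-1 + J\right) \frac{1}{15} = - \frac{1}{15} + \frac{J}{15}$)
$\frac{1}{n{\left(27 \right)} + 101} = \frac{1}{\left(- \frac{1}{15} + \frac{1}{15} \cdot 27\right) + 101} = \frac{1}{\left(- \frac{1}{15} + \frac{9}{5}\right) + 101} = \frac{1}{\frac{26}{15} + 101} = \frac{1}{\frac{1541}{15}} = \frac{15}{1541}$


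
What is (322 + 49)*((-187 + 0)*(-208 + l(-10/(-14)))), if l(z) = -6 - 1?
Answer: 14916055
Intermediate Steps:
l(z) = -7
(322 + 49)*((-187 + 0)*(-208 + l(-10/(-14)))) = (322 + 49)*((-187 + 0)*(-208 - 7)) = 371*(-187*(-215)) = 371*40205 = 14916055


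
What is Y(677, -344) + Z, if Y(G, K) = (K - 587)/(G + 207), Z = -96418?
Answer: -85234443/884 ≈ -96419.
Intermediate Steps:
Y(G, K) = (-587 + K)/(207 + G)
Y(677, -344) + Z = (-587 - 344)/(207 + 677) - 96418 = -931/884 - 96418 = -85234443/884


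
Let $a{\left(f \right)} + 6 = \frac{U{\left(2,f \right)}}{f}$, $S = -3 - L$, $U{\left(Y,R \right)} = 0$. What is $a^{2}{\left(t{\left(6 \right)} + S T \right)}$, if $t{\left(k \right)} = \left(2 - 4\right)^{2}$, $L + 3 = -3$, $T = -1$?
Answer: $36$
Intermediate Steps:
$L = -6$ ($L = -3 - 3 = -6$)
$t{\left(k \right)} = 4$ ($t{\left(k \right)} = \left(-2\right)^{2} = 4$)
$S = 3$ ($S = -3 - -6 = -3 + 6 = 3$)
$a{\left(f \right)} = -6$ ($a{\left(f \right)} = -6 + \frac{0}{f} = -6 + 0 = -6$)
$a^{2}{\left(t{\left(6 \right)} + S T \right)} = \left(-6\right)^{2} = 36$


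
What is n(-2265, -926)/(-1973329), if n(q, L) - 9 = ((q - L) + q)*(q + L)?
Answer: -11500373/1973329 ≈ -5.8279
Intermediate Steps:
n(q, L) = 9 + (L + q)*(-L + 2*q) (n(q, L) = 9 + ((q - L) + q)*(q + L) = 9 + (-L + 2*q)*(L + q) = 9 + (L + q)*(-L + 2*q))
n(-2265, -926)/(-1973329) = (9 - 1*(-926)² + 2*(-2265)² - 926*(-2265))/(-1973329) = (9 - 1*857476 + 2*5130225 + 2097390)*(-1/1973329) = (9 - 857476 + 10260450 + 2097390)*(-1/1973329) = 11500373*(-1/1973329) = -11500373/1973329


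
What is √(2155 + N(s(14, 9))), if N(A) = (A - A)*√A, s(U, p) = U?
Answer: √2155 ≈ 46.422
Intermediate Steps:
N(A) = 0 (N(A) = 0*√A = 0)
√(2155 + N(s(14, 9))) = √(2155 + 0) = √2155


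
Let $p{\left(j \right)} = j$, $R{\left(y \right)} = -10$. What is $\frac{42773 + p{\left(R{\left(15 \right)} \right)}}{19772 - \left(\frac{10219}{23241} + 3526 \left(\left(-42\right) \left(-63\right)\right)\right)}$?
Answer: $- \frac{993854883}{216374278003} \approx -0.0045932$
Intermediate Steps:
$\frac{42773 + p{\left(R{\left(15 \right)} \right)}}{19772 - \left(\frac{10219}{23241} + 3526 \left(\left(-42\right) \left(-63\right)\right)\right)} = \frac{42773 - 10}{19772 - \left(\frac{10219}{23241} + 3526 \left(\left(-42\right) \left(-63\right)\right)\right)} = \frac{42763}{19772 - \left(\frac{10219}{23241} + \frac{3526}{\frac{1}{2646}}\right)} = \frac{42763}{19772 - \left(\frac{10219}{23241} + 3526 \frac{1}{\frac{1}{2646}}\right)} = \frac{42763}{19772 - \frac{216833799055}{23241}} = \frac{42763}{- \frac{216374278003}{23241}} = 42763 \left(- \frac{23241}{216374278003}\right) = - \frac{993854883}{216374278003}$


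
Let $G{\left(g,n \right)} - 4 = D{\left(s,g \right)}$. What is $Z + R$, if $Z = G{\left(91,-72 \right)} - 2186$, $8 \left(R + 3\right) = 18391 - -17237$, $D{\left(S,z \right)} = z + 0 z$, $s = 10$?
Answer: $\frac{4719}{2} \approx 2359.5$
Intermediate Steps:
$D{\left(S,z \right)} = z$ ($D{\left(S,z \right)} = z + 0 = z$)
$G{\left(g,n \right)} = 4 + g$
$R = \frac{8901}{2}$ ($R = -3 + \frac{18391 - -17237}{8} = -3 + \frac{18391 + 17237}{8} = -3 + \frac{1}{8} \cdot 35628 = -3 + \frac{8907}{2} = \frac{8901}{2} \approx 4450.5$)
$Z = -2091$ ($Z = \left(4 + 91\right) - 2186 = 95 - 2186 = -2091$)
$Z + R = -2091 + \frac{8901}{2} = \frac{4719}{2}$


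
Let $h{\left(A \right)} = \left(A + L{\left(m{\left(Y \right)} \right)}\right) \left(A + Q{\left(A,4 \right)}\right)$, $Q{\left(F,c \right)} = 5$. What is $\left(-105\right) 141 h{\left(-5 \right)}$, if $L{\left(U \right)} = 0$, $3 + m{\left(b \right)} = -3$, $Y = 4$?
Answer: $0$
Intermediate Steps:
$m{\left(b \right)} = -6$ ($m{\left(b \right)} = -3 - 3 = -6$)
$h{\left(A \right)} = A \left(5 + A\right)$ ($h{\left(A \right)} = \left(A + 0\right) \left(A + 5\right) = A \left(5 + A\right)$)
$\left(-105\right) 141 h{\left(-5 \right)} = \left(-105\right) 141 \left(- 5 \left(5 - 5\right)\right) = - 14805 \left(\left(-5\right) 0\right) = \left(-14805\right) 0 = 0$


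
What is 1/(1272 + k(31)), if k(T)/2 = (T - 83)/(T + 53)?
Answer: 21/26686 ≈ 0.00078693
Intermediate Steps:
k(T) = 2*(-83 + T)/(53 + T) (k(T) = 2*((T - 83)/(T + 53)) = 2*((-83 + T)/(53 + T)) = 2*(-83 + T)/(53 + T))
1/(1272 + k(31)) = 1/(1272 + 2*(-83 + 31)/(53 + 31)) = 1/(1272 + 2*(-52)/84) = 1/(1272 + 2*(1/84)*(-52)) = 1/(1272 - 26/21) = 1/(26686/21) = 21/26686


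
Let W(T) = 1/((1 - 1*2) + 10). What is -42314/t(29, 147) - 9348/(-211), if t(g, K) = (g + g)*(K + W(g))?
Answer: 318748665/8101556 ≈ 39.344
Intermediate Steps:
W(T) = ⅑ (W(T) = 1/((1 - 2) + 10) = 1/(-1 + 10) = 1/9 = ⅑)
t(g, K) = 2*g*(⅑ + K) (t(g, K) = (g + g)*(K + ⅑) = (2*g)*(⅑ + K) = 2*g*(⅑ + K))
-42314/t(29, 147) - 9348/(-211) = -42314*9/(58*(1 + 9*147)) - 9348/(-211) = -42314*9/(58*(1 + 1323)) - 9348*(-1/211) = -42314/((2/9)*29*1324) + 9348/211 = -42314/76792/9 + 9348/211 = -42314*9/76792 + 9348/211 = -190413/38396 + 9348/211 = 318748665/8101556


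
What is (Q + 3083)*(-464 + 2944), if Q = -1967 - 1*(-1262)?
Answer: 5897440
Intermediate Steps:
Q = -705 (Q = -1967 + 1262 = -705)
(Q + 3083)*(-464 + 2944) = (-705 + 3083)*(-464 + 2944) = 2378*2480 = 5897440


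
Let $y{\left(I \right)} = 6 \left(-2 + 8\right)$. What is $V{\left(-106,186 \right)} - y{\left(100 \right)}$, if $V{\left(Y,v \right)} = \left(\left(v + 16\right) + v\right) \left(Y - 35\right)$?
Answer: $-54744$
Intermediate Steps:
$V{\left(Y,v \right)} = \left(-35 + Y\right) \left(16 + 2 v\right)$ ($V{\left(Y,v \right)} = \left(\left(16 + v\right) + v\right) \left(-35 + Y\right) = \left(16 + 2 v\right) \left(-35 + Y\right) = \left(-35 + Y\right) \left(16 + 2 v\right)$)
$y{\left(I \right)} = 36$ ($y{\left(I \right)} = 6 \cdot 6 = 36$)
$V{\left(-106,186 \right)} - y{\left(100 \right)} = \left(-560 - 13020 + 16 \left(-106\right) + 2 \left(-106\right) 186\right) - 36 = \left(-560 - 13020 - 1696 - 39432\right) - 36 = -54708 - 36 = -54744$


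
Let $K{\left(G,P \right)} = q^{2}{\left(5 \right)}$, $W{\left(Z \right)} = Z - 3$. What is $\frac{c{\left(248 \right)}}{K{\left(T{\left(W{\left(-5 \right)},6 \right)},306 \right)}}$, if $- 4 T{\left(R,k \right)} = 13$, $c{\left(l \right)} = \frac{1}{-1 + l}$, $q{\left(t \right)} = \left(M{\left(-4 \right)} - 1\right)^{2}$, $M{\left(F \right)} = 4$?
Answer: $\frac{1}{20007} \approx 4.9983 \cdot 10^{-5}$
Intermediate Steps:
$q{\left(t \right)} = 9$ ($q{\left(t \right)} = \left(4 - 1\right)^{2} = 3^{2} = 9$)
$W{\left(Z \right)} = -3 + Z$
$T{\left(R,k \right)} = - \frac{13}{4}$ ($T{\left(R,k \right)} = \left(- \frac{1}{4}\right) 13 = - \frac{13}{4}$)
$K{\left(G,P \right)} = 81$ ($K{\left(G,P \right)} = 9^{2} = 81$)
$\frac{c{\left(248 \right)}}{K{\left(T{\left(W{\left(-5 \right)},6 \right)},306 \right)}} = \frac{1}{\left(-1 + 248\right) 81} = \frac{1}{247} \cdot \frac{1}{81} = \frac{1}{20007}$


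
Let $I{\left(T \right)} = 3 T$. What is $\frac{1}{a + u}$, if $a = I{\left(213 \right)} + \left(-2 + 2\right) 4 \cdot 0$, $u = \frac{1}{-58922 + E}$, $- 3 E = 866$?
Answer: $\frac{177632}{113506845} \approx 0.0015649$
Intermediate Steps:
$E = - \frac{866}{3}$ ($E = \left(- \frac{1}{3}\right) 866 = - \frac{866}{3} \approx -288.67$)
$u = - \frac{3}{177632}$ ($u = \frac{1}{-58922 - \frac{866}{3}} = \frac{1}{- \frac{177632}{3}} = - \frac{3}{177632} \approx -1.6889 \cdot 10^{-5}$)
$a = 639$ ($a = 3 \cdot 213 + \left(-2 + 2\right) 4 \cdot 0 = 639 + 0 \cdot 4 \cdot 0 = 639 + 0 \cdot 0 = 639 + 0 = 639$)
$\frac{1}{a + u} = \frac{1}{639 - \frac{3}{177632}} = \frac{1}{\frac{113506845}{177632}} = \frac{177632}{113506845}$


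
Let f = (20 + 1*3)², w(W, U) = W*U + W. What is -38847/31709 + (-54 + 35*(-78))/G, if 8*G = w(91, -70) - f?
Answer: 1492407/729307 ≈ 2.0463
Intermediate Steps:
w(W, U) = W + U*W (w(W, U) = U*W + W = W + U*W)
f = 529 (f = (20 + 3)² = 23² = 529)
G = -851 (G = (91*(1 - 70) - 1*529)/8 = (91*(-69) - 529)/8 = (-6279 - 529)/8 = (⅛)*(-6808) = -851)
-38847/31709 + (-54 + 35*(-78))/G = -38847/31709 + (-54 + 35*(-78))/(-851) = -38847*1/31709 + (-54 - 2730)*(-1/851) = -38847/31709 - 2784*(-1/851) = -38847/31709 + 2784/851 = 1492407/729307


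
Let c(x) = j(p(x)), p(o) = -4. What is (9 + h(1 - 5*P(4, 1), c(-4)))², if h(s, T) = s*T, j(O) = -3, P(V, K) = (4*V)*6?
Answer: 2090916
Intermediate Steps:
P(V, K) = 24*V
c(x) = -3
h(s, T) = T*s
(9 + h(1 - 5*P(4, 1), c(-4)))² = (9 - 3*(1 - 120*4))² = (9 - 3*(1 - 5*96))² = (9 - 3*(1 - 480))² = (9 - 3*(-479))² = (9 + 1437)² = 1446² = 2090916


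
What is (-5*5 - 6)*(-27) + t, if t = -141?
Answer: 696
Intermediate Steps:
(-5*5 - 6)*(-27) + t = (-5*5 - 6)*(-27) - 141 = (-25 - 6)*(-27) - 141 = -31*(-27) - 141 = 837 - 141 = 696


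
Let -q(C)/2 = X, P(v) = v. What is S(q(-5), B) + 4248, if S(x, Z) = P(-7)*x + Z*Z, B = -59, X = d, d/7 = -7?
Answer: 7043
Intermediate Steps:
d = -49 (d = 7*(-7) = -49)
X = -49
q(C) = 98 (q(C) = -2*(-49) = 98)
S(x, Z) = Z**2 - 7*x (S(x, Z) = -7*x + Z*Z = -7*x + Z**2 = Z**2 - 7*x)
S(q(-5), B) + 4248 = ((-59)**2 - 7*98) + 4248 = (3481 - 686) + 4248 = 2795 + 4248 = 7043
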